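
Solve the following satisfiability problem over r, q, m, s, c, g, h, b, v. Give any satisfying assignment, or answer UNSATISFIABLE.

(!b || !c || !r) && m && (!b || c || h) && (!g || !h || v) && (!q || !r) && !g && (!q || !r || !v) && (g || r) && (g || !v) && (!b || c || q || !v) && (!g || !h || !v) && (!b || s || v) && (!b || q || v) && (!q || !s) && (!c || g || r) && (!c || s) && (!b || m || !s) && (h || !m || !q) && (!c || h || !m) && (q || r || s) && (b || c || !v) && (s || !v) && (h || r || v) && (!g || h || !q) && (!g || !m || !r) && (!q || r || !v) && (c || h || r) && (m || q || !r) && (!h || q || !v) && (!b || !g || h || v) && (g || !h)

r: True, q: False, m: True, s: False, c: False, g: False, h: False, b: False, v: False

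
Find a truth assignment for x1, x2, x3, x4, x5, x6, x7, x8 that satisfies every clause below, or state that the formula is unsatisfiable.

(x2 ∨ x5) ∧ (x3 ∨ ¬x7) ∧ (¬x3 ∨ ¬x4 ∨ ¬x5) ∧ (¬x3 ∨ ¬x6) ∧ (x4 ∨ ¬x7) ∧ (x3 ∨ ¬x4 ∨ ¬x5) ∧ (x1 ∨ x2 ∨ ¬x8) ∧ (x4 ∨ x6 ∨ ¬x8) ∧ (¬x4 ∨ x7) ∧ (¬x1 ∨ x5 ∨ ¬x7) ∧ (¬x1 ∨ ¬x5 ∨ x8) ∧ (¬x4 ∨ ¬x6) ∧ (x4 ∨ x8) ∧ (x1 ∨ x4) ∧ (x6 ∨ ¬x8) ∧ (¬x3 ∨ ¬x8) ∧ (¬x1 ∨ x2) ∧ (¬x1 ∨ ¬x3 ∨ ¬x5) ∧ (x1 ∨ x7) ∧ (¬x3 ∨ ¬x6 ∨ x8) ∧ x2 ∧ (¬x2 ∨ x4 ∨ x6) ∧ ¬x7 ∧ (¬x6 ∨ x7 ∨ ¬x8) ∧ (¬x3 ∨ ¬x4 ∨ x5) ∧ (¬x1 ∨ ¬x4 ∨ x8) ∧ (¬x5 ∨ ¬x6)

The formula is unsatisfiable.

Case x7 = True:
  Clause (¬x7) is falsified — contradiction.
Case x7 = False:
  (¬x4 ∨ x7) forces x4 = False.
  (x4 ∨ x8) forces x8 = True.
  (x4 ∨ x6 ∨ ¬x8) forces x6 = True.
  Clause (¬x6 ∨ x7 ∨ ¬x8) is falsified — contradiction.
Both cases fail, so the formula is unsatisfiable.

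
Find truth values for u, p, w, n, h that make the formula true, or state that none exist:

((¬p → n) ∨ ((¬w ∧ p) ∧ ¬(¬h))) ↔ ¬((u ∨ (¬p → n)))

u = True, p = False, w = False, n = False, h = True

  ((¬p → n) ∨ ((¬w ∧ p) ∧ ¬(¬h))) ↔ ¬((u ∨ (¬p → n))) = True
    (¬p → n) ∨ ((¬w ∧ p) ∧ ¬(¬h)) = False
      ¬p → n = False
        ¬p = True
      (¬w ∧ p) ∧ ¬(¬h) = False
        ¬w ∧ p = False
          ¬w = True
        ¬(¬h) = True
          ¬h = False
    ¬((u ∨ (¬p → n))) = False
      u ∨ (¬p → n) = True
        ¬p → n = False
          ¬p = True
The formula evaluates to True.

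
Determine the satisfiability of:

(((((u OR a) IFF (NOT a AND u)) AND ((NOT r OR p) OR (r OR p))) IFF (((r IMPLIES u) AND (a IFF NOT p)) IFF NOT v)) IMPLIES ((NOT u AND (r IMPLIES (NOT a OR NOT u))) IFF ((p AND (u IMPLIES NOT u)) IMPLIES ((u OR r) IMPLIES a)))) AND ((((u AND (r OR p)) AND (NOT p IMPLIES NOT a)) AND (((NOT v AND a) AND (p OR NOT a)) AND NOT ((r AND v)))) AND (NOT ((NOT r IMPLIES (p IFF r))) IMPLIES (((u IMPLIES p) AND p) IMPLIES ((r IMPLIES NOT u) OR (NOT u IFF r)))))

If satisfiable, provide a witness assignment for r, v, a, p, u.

Case a = True: the formula simplifies to (NOT ((((r IMPLIES u) AND NOT p) IFF NOT v)) IMPLIES (NOT u AND (r IMPLIES NOT u))) AND ((((u AND (r OR p)) AND p) AND ((NOT v AND p) AND NOT ((r AND v)))) AND (NOT ((NOT r IMPLIES (p IFF r))) IMPLIES (((u IMPLIES p) AND p) IMPLIES ((r IMPLIES NOT u) OR (NOT u IFF r))))).
  p = True: simplifies to (NOT v IMPLIES (NOT u AND (r IMPLIES NOT u))) AND ((u AND (NOT v AND NOT ((r AND v)))) AND (NOT ((NOT r IMPLIES r)) IMPLIES ((r IMPLIES NOT u) OR (NOT u IFF r)))).
    u = True: simplifies to v AND ((NOT v AND NOT ((r AND v))) AND (NOT ((NOT r IMPLIES r)) IMPLIES (NOT r OR NOT r))).
      v = True: the conjunct NOT v is False.
      v = False: the conjunct v is False.
    u = False: the conjunct u is False.
  p = False: the conjunct p is False.
Case a = False: the conjunct a is False.
Both cases fail — unsatisfiable.

The formula is unsatisfiable.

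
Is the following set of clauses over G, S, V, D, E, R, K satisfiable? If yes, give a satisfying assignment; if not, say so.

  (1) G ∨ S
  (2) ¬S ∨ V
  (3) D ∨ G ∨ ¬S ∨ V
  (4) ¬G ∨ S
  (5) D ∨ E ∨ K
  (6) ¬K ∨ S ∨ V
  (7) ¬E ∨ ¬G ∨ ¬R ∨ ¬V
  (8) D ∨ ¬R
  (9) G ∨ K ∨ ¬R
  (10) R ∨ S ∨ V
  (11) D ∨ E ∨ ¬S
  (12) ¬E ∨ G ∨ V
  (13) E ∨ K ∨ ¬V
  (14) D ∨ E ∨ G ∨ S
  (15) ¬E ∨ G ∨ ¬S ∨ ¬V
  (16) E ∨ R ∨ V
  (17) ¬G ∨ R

G: True, S: True, V: True, D: True, E: False, R: True, K: True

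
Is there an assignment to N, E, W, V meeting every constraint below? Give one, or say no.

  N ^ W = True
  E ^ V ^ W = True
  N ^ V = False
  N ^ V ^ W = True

N = False; E = False; W = True; V = False

N ^ W = F ^ T = True ✓
E ^ V ^ W = F ^ F ^ T = True ✓
N ^ V = F ^ F = False ✓
N ^ V ^ W = F ^ F ^ T = True ✓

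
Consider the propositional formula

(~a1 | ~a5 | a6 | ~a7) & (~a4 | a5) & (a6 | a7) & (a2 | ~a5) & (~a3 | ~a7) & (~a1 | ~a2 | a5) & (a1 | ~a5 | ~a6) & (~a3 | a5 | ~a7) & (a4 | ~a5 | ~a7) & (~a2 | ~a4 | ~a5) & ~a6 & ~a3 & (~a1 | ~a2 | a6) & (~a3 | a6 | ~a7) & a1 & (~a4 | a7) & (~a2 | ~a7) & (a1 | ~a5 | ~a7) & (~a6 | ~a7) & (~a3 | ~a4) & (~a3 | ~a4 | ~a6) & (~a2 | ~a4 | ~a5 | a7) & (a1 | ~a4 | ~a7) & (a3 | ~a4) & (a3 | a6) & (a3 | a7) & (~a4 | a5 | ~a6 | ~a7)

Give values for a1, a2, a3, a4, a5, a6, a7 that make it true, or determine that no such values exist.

Case a3 = True:
  Clause (~a3) is falsified — contradiction.
Case a3 = False:
  (~a6) forces a6 = False.
  Clause (a3 | a6) is falsified — contradiction.
Both cases fail, so the formula is unsatisfiable.

Unsatisfiable — no assignment works.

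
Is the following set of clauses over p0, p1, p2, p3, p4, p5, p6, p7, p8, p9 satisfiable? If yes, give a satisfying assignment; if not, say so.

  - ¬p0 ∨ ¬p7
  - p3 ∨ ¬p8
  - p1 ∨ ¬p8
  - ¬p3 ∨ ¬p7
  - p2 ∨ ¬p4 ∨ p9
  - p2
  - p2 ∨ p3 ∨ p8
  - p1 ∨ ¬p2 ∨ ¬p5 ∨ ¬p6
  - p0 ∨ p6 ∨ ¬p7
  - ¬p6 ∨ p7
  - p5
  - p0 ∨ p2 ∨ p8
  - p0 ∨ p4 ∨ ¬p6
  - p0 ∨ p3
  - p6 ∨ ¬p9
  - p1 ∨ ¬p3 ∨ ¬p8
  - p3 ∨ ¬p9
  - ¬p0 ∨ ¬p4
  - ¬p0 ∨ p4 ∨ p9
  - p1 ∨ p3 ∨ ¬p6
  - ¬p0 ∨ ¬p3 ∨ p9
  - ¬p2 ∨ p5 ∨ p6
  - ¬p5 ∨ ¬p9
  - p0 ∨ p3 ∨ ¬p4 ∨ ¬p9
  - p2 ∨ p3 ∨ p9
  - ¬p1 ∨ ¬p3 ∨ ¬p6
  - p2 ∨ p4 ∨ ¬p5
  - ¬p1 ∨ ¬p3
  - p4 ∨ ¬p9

p0=F; p1=F; p2=T; p3=T; p4=T; p5=T; p6=F; p7=F; p8=F; p9=F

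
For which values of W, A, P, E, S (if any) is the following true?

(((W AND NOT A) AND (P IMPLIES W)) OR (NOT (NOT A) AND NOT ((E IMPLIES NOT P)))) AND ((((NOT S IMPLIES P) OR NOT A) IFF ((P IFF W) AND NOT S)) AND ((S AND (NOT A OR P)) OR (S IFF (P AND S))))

W = True, A = False, P = True, E = True, S = False

  ((W AND NOT A) AND (P IMPLIES W)) OR (NOT (NOT A) AND NOT ((E IMPLIES NOT P))) = True
    (W AND NOT A) AND (P IMPLIES W) = True
      W AND NOT A = True
        NOT A = True
      P IMPLIES W = True
    NOT (NOT A) AND NOT ((E IMPLIES NOT P)) = False
      NOT (NOT A) = False
        NOT A = True
      NOT ((E IMPLIES NOT P)) = True
        E IMPLIES NOT P = False
          NOT P = False
  (((NOT S IMPLIES P) OR NOT A) IFF ((P IFF W) AND NOT S)) AND ((S AND (NOT A OR P)) OR (S IFF (P AND S))) = True
    ((NOT S IMPLIES P) OR NOT A) IFF ((P IFF W) AND NOT S) = True
      (NOT S IMPLIES P) OR NOT A = True
        NOT S IMPLIES P = True
          NOT S = True
        NOT A = True
      (P IFF W) AND NOT S = True
        P IFF W = True
        NOT S = True
    (S AND (NOT A OR P)) OR (S IFF (P AND S)) = True
      S AND (NOT A OR P) = False
        NOT A OR P = True
          NOT A = True
      S IFF (P AND S) = True
        P AND S = False
Both conjuncts True, so the formula holds.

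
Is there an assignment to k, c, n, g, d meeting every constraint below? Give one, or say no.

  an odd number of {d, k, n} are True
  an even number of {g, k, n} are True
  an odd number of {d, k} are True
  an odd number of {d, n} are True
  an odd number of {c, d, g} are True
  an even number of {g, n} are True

k = False, c = False, n = False, g = False, d = True

{d, k, n}: 1 true → odd ✓
{g, k, n}: 0 true → even ✓
{d, k}: 1 true → odd ✓
{d, n}: 1 true → odd ✓
{c, d, g}: 1 true → odd ✓
{g, n}: 0 true → even ✓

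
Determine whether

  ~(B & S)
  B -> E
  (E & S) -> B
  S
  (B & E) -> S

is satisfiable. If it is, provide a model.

Unit clause (S) forces S = True.
In (~B | ~S) only ~B is left, so B = False.
In (B | ~E | ~S) only ~E is left, so E = False.
Check each clause:
  (S): S holds.
  (~B | ~E | S): ~B holds.
  (~B | E): ~B holds.
  (~B | ~S): ~B holds.
  (B | ~E | ~S): ~E holds.
All clauses satisfied.

S = True, B = False, E = False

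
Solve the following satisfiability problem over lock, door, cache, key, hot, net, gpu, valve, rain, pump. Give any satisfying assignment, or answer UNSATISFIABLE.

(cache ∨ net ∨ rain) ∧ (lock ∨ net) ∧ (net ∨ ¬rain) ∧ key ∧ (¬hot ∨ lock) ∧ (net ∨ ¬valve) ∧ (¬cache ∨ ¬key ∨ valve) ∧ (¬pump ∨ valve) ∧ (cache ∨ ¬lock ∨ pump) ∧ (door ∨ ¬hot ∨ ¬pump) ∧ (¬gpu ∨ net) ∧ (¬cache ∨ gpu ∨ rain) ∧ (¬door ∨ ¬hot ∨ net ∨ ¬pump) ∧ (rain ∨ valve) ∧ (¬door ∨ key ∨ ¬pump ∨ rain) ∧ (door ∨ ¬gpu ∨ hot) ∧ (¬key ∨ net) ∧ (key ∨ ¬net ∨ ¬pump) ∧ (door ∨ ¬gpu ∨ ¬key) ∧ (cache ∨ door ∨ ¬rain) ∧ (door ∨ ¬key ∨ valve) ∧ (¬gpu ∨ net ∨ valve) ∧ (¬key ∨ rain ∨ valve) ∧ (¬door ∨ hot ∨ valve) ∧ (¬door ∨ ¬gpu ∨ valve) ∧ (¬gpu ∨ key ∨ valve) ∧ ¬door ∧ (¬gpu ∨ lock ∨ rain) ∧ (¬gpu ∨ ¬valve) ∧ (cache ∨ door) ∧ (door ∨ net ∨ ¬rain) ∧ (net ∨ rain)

lock: False, door: False, cache: True, key: True, hot: False, net: True, gpu: False, valve: True, rain: True, pump: False

Unit clause (key) forces key = True.
In (¬key ∨ net) only net is left, so net = True.
Unit clause (¬door) forces door = False.
In (cache ∨ door) only cache is left, so cache = True.
In (¬cache ∨ ¬key ∨ valve) only valve is left, so valve = True.
In (door ∨ ¬gpu ∨ ¬key) only ¬gpu is left, so gpu = False.
In (¬cache ∨ gpu ∨ rain) only rain is left, so rain = True.
Set lock = False.
  then (¬hot ∨ lock) forces hot = False.
Set pump = False.
All clauses satisfied.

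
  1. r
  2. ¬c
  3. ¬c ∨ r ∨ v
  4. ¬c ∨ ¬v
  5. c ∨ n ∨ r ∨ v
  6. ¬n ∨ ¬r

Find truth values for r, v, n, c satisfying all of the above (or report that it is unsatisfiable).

r = True; v = False; n = False; c = False

Unit clause (r) forces r = True.
Unit clause (¬c) forces c = False.
In (¬n ∨ ¬r) only ¬n is left, so n = False.
Set v = False.
All clauses satisfied.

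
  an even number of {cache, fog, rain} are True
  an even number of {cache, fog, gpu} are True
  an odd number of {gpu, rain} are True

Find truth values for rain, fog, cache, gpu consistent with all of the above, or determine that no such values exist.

Adding constraints 1, 2, 3 mod 2: every variable appears an even number of times on the left, so the left side is 0.
But the right sides sum to 1 (mod 2). 0 ≠ 1 — the system is inconsistent.

No satisfying assignment exists.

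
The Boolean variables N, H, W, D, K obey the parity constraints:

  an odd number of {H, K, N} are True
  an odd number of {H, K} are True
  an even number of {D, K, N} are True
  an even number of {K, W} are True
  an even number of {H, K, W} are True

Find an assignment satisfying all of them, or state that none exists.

N = False, H = False, W = True, D = True, K = True

{H, K, N}: 1 true → odd ✓
{H, K}: 1 true → odd ✓
{D, K, N}: 2 true → even ✓
{K, W}: 2 true → even ✓
{H, K, W}: 2 true → even ✓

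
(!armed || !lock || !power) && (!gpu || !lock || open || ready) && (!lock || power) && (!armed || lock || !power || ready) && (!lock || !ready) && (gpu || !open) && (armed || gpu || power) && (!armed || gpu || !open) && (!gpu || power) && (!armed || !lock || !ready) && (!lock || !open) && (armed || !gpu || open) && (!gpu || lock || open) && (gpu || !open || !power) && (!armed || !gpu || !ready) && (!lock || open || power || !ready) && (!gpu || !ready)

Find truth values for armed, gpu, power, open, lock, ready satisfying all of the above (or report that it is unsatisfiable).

armed=T, gpu=F, power=F, open=F, lock=F, ready=F

Set armed = True.
Try gpu = True:
  (!gpu || power) forces power = True.
  (!armed || !lock || !power) forces lock = False.
  (!armed || lock || !power || ready) forces ready = True.
  clause (!armed || !gpu || !ready) is falsified — backtrack.
So gpu = False.
  then (gpu || !open) forces open = False.
Set power = False.
  then (!lock || power) forces lock = False.
Set ready = False.
All clauses satisfied.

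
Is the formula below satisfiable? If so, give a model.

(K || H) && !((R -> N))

H: True, R: True, K: True, N: False

  K || H = True
  !((R -> N)) = True
    R -> N = False
Both conjuncts True, so the formula holds.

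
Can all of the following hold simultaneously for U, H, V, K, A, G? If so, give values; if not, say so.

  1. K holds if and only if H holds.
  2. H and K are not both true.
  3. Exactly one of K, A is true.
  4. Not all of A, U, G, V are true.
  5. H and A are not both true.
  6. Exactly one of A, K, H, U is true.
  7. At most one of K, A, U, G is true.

U = False; H = False; V = True; K = False; A = True; G = False

  (1) K=F, H=F — same ✓
  (2) H=F, K=F — not both ✓
  (3) {K, A}: 1 true — exactly one ✓
  (4) {A, U, G, V}: 2/4 true — not all ✓
  (5) H=F, A=T — not both ✓
  (6) {A, K, H, U}: 1 true — exactly one ✓
  (7) {K, A, U, G}: 1 true — at most one ✓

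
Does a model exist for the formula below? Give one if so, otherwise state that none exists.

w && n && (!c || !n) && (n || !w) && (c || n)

c = False; w = True; n = True

Unit clause (w) forces w = True.
Unit clause (n) forces n = True.
In (!c || !n) only !c is left, so c = False.
Check each clause:
  (w): w holds.
  (n): n holds.
  (!c || !n): !c holds.
  (n || !w): n holds.
  (c || n): n holds.
All clauses satisfied.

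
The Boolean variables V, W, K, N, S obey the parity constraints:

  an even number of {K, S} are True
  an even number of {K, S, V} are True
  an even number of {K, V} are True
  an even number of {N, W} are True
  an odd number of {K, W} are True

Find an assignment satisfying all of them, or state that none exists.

V: False, W: True, K: False, N: True, S: False

{K, S}: 0 true → even ✓
{K, S, V}: 0 true → even ✓
{K, V}: 0 true → even ✓
{N, W}: 2 true → even ✓
{K, W}: 1 true → odd ✓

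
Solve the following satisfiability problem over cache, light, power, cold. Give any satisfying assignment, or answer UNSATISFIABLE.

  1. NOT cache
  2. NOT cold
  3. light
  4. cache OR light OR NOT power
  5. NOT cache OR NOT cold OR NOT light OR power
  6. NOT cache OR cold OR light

Unit clause (NOT cache) forces cache = False.
Unit clause (NOT cold) forces cold = False.
Unit clause (light) forces light = True.
Set power = False.
Check each clause:
  (NOT cache): NOT cache holds.
  (NOT cold): NOT cold holds.
  (light): light holds.
  (cache OR light OR NOT power): light holds.
  (NOT cache OR NOT cold OR NOT light OR power): NOT cache holds.
  (NOT cache OR cold OR light): NOT cache holds.
All clauses satisfied.

cache=F, light=T, power=F, cold=F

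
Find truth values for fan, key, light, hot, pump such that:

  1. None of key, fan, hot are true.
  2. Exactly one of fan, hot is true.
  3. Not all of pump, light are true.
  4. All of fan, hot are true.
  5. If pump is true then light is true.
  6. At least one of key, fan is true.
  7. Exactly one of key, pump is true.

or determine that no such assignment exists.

Case fan = True:
  Constraint (1) is violated (fan=T) — contradiction.
Case fan = False:
  Constraint (4) is violated (fan=F) — contradiction.
Both cases fail — unsatisfiable.

Unsatisfiable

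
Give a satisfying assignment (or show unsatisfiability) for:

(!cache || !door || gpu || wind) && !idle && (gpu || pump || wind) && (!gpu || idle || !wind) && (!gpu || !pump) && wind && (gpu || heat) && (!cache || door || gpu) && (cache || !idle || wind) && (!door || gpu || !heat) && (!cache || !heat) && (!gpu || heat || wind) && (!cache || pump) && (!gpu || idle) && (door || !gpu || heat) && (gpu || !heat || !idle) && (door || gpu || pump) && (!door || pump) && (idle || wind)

Unit clause (!idle) forces idle = False.
Unit clause (wind) forces wind = True.
In (!gpu || idle) only !gpu is left, so gpu = False.
In (gpu || heat) only heat is left, so heat = True.
In (!door || gpu || !heat) only !door is left, so door = False.
In (!cache || !heat) only !cache is left, so cache = False.
In (door || gpu || pump) only pump is left, so pump = True.
All clauses satisfied.

pump = True, door = False, wind = True, heat = True, gpu = False, idle = False, cache = False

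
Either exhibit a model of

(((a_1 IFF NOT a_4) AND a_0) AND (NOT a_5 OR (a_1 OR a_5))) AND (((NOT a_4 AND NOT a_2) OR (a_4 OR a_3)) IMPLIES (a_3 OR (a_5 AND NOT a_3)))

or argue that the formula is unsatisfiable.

a_0 = True, a_1 = True, a_2 = False, a_3 = False, a_4 = False, a_5 = True

  ((a_1 IFF NOT a_4) AND a_0) AND (NOT a_5 OR (a_1 OR a_5)) = True
    (a_1 IFF NOT a_4) AND a_0 = True
      a_1 IFF NOT a_4 = True
        NOT a_4 = True
    NOT a_5 OR (a_1 OR a_5) = True
      NOT a_5 = False
      a_1 OR a_5 = True
  ((NOT a_4 AND NOT a_2) OR (a_4 OR a_3)) IMPLIES (a_3 OR (a_5 AND NOT a_3)) = True
    (NOT a_4 AND NOT a_2) OR (a_4 OR a_3) = True
      NOT a_4 AND NOT a_2 = True
        NOT a_4 = True
        NOT a_2 = True
      a_4 OR a_3 = False
    a_3 OR (a_5 AND NOT a_3) = True
      a_5 AND NOT a_3 = True
        NOT a_3 = True
Both conjuncts True, so the formula holds.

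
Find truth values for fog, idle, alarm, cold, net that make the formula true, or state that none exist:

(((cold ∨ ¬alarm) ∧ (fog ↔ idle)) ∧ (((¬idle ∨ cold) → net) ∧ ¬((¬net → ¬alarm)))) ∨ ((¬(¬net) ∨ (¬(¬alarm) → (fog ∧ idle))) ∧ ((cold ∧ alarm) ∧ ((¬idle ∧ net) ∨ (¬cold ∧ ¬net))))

fog = False, idle = False, alarm = True, cold = True, net = True

  (((cold ∨ ¬alarm) ∧ (fog ↔ idle)) ∧ (((¬idle ∨ cold) → net) ∧ ¬((¬net → ¬alarm)))) ∨ ((¬(¬net) ∨ (¬(¬alarm) → (fog ∧ idle))) ∧ ((cold ∧ alarm) ∧ ((¬idle ∧ net) ∨ (¬cold ∧ ¬net)))) = True
    ((cold ∨ ¬alarm) ∧ (fog ↔ idle)) ∧ (((¬idle ∨ cold) → net) ∧ ¬((¬net → ¬alarm))) = False
      (cold ∨ ¬alarm) ∧ (fog ↔ idle) = True
        cold ∨ ¬alarm = True
          ¬alarm = False
        fog ↔ idle = True
      ((¬idle ∨ cold) → net) ∧ ¬((¬net → ¬alarm)) = False
        (¬idle ∨ cold) → net = True
          ¬idle ∨ cold = True
            ¬idle = True
        ¬((¬net → ¬alarm)) = False
          ¬net → ¬alarm = True
            ¬net = False
            ¬alarm = False
    (¬(¬net) ∨ (¬(¬alarm) → (fog ∧ idle))) ∧ ((cold ∧ alarm) ∧ ((¬idle ∧ net) ∨ (¬cold ∧ ¬net))) = True
      ¬(¬net) ∨ (¬(¬alarm) → (fog ∧ idle)) = True
        ¬(¬net) = True
          ¬net = False
        ¬(¬alarm) → (fog ∧ idle) = False
          ¬(¬alarm) = True
            ¬alarm = False
          fog ∧ idle = False
      (cold ∧ alarm) ∧ ((¬idle ∧ net) ∨ (¬cold ∧ ¬net)) = True
        cold ∧ alarm = True
        (¬idle ∧ net) ∨ (¬cold ∧ ¬net) = True
          ¬idle ∧ net = True
            ¬idle = True
          ¬cold ∧ ¬net = False
            ¬cold = False
            ¬net = False
The formula evaluates to True.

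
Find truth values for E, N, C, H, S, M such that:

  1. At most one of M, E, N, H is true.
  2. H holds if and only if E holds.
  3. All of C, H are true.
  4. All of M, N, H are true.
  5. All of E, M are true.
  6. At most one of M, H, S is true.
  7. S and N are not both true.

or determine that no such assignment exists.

Unsatisfiable

Case E = True:
  (1) with E=T forces M = False.
  Constraint (4) is violated (M=F) — contradiction.
Case E = False:
  Constraint (5) is violated (E=F) — contradiction.
Both cases fail — unsatisfiable.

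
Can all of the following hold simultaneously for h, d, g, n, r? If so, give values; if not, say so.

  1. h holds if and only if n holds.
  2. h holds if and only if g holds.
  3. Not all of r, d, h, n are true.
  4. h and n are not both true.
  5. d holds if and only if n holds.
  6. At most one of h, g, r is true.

h = False, d = False, g = False, n = False, r = True

  (1) h=F, n=F — same ✓
  (2) h=F, g=F — same ✓
  (3) {r, d, h, n}: 1/4 true — not all ✓
  (4) h=F, n=F — not both ✓
  (5) d=F, n=F — same ✓
  (6) {h, g, r}: 1 true — at most one ✓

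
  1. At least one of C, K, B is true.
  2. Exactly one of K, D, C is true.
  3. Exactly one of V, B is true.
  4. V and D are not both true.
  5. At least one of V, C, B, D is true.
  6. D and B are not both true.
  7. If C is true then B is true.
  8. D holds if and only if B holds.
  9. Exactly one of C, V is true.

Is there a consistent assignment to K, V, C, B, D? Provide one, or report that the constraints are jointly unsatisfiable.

K: True; V: True; C: False; B: False; D: False

  (1) {C, K, B}: 1 true — at least one ✓
  (2) {K, D, C}: 1 true — exactly one ✓
  (3) {V, B}: 1 true — exactly one ✓
  (4) V=T, D=F — not both ✓
  (5) {V, C, B, D}: 1 true — at least one ✓
  (6) D=F, B=F — not both ✓
  (7) C=F ⇒ B: vacuous ✓
  (8) D=F, B=F — same ✓
  (9) {C, V}: 1 true — exactly one ✓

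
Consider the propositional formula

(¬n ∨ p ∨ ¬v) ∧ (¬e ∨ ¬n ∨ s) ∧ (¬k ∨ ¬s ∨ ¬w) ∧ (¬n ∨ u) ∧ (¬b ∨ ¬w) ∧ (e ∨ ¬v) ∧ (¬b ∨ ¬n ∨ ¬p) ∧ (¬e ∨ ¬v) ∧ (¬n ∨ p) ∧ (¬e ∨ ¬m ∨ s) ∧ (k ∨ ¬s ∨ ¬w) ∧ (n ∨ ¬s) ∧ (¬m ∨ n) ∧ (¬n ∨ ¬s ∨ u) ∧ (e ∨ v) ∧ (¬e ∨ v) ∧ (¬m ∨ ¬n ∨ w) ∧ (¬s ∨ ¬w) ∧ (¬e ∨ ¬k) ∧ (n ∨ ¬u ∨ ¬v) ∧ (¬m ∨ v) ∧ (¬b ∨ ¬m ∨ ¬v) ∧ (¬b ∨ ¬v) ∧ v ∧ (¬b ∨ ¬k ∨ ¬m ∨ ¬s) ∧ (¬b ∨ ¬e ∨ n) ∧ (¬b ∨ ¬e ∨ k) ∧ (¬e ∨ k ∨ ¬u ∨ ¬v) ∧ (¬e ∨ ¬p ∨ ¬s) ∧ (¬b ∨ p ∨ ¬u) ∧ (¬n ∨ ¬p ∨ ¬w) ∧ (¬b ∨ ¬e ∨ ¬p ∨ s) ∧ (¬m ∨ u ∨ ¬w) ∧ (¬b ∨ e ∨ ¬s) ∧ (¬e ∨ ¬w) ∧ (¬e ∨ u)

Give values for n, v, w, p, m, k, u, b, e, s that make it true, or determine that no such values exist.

UNSATISFIABLE

Case v = True:
  (e ∨ ¬v) forces e = True.
  Clause (¬e ∨ ¬v) is falsified — contradiction.
Case v = False:
  Clause (v) is falsified — contradiction.
Both cases fail, so the formula is unsatisfiable.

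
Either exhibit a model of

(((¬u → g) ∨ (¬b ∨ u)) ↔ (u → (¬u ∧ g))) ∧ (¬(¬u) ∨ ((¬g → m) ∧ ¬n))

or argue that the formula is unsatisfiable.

u = False, g = True, m = True, n = False, b = True

  ((¬u → g) ∨ (¬b ∨ u)) ↔ (u → (¬u ∧ g)) = True
    (¬u → g) ∨ (¬b ∨ u) = True
      ¬u → g = True
        ¬u = True
      ¬b ∨ u = False
        ¬b = False
    u → (¬u ∧ g) = True
      ¬u ∧ g = True
        ¬u = True
  ¬(¬u) ∨ ((¬g → m) ∧ ¬n) = True
    ¬(¬u) = False
      ¬u = True
    (¬g → m) ∧ ¬n = True
      ¬g → m = True
        ¬g = False
      ¬n = True
Both conjuncts True, so the formula holds.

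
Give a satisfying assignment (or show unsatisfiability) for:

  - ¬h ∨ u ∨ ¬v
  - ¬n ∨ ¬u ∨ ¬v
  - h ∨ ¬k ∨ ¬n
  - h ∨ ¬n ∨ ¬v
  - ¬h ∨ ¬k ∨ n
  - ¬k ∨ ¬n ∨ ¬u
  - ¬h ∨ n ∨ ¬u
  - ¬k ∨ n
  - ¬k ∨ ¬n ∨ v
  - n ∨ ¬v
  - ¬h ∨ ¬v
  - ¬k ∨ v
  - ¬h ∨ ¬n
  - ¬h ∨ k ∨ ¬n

k: False, v: False, u: False, n: False, h: False

Try k = True:
  (¬k ∨ n) forces n = True.
  (h ∨ ¬k ∨ ¬n) forces h = True.
  clause (¬h ∨ ¬n) is falsified — backtrack.
So k = False.
Try v = True:
  (n ∨ ¬v) forces n = True.
  (¬n ∨ ¬u ∨ ¬v) forces u = False.
  (¬h ∨ u ∨ ¬v) forces h = False.
  clause (h ∨ ¬n ∨ ¬v) is falsified — backtrack.
So v = False.
Set u = False.
Set n = False.
Set h = False.
All clauses satisfied.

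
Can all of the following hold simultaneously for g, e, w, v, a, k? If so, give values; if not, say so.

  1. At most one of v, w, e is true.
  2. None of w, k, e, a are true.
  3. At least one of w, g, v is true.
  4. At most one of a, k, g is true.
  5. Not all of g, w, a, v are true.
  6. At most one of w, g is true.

g: True; e: False; w: False; v: False; a: False; k: False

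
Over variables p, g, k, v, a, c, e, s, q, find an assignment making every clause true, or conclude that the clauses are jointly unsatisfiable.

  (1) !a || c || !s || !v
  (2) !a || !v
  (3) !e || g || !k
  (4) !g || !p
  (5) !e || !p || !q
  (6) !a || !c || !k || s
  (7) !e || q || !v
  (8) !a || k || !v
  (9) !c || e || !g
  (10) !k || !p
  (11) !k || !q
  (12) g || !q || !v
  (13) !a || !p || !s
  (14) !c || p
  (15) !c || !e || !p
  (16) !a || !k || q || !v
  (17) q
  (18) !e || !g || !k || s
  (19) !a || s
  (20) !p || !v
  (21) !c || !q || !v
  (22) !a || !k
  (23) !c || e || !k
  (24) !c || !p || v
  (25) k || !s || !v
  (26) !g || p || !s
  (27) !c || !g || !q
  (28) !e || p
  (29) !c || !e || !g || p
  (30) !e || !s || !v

p: False, g: False, k: False, v: False, a: True, c: False, e: False, s: True, q: True

Unit clause (q) forces q = True.
In (!k || !q) only !k is left, so k = False.
Set p = False.
  then (!c || p) forces c = False.
  then (!e || p) forces e = False.
Set g = False.
  then (g || !q || !v) forces v = False.
Set a = True.
  then (!a || s) forces s = True.
All clauses satisfied.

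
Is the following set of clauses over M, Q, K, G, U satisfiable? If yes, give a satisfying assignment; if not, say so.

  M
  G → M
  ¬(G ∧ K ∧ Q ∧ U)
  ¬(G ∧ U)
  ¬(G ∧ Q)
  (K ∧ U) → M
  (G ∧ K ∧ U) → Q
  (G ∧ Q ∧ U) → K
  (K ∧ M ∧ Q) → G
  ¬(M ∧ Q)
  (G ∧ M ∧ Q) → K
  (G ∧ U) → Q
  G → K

Unit clause (M) forces M = True.
In (¬M ∨ ¬Q) only ¬Q is left, so Q = False.
Set K = True.
Set G = True.
  then (¬G ∨ Q ∨ ¬U) forces U = False.
All clauses satisfied.

M = True, Q = False, K = True, G = True, U = False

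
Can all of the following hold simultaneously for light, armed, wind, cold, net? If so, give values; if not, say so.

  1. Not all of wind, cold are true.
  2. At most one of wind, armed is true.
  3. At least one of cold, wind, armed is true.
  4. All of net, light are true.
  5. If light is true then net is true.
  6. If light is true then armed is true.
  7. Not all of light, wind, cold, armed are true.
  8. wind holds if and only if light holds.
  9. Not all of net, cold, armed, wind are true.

UNSATISFIABLE

Case light = True:
  (4) forces net = True.
  (6) with light=T forces armed = True.
  (2) with armed=T forces wind = False.
  Constraint (8) is violated (wind=F, light=T) — contradiction.
Case light = False:
  Constraint (4) is violated (light=F) — contradiction.
Both cases fail — unsatisfiable.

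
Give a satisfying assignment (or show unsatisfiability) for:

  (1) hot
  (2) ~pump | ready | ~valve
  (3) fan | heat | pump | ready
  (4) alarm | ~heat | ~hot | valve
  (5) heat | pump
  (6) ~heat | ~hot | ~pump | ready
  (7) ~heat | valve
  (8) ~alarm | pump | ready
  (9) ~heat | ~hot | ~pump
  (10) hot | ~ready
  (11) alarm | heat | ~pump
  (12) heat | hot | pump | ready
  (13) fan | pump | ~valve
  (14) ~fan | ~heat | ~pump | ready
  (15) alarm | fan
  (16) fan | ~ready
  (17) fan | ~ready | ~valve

alarm=T, heat=F, ready=F, valve=F, pump=T, hot=T, fan=F

Unit clause (hot) forces hot = True.
Set alarm = True.
Set heat = False.
  then (heat | pump) forces pump = True.
Set ready = False.
  then (~pump | ready | ~valve) forces valve = False.
Set fan = False.
All clauses satisfied.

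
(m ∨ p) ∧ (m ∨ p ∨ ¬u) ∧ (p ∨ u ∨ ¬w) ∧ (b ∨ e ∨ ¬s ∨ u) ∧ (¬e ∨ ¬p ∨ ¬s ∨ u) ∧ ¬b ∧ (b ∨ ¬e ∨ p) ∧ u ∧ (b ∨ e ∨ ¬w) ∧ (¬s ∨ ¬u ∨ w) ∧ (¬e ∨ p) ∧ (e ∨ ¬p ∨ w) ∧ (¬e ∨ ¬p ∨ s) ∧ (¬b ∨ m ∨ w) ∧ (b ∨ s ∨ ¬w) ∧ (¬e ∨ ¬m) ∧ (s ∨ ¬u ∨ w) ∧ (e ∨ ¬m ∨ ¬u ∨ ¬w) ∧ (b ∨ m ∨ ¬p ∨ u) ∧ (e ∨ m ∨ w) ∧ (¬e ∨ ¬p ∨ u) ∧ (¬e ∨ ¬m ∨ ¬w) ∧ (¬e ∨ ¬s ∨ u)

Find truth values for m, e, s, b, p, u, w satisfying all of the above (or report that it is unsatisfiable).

Unit clause (¬b) forces b = False.
Unit clause (u) forces u = True.
Try m = True:
  (¬e ∨ ¬m) forces e = False.
  (b ∨ e ∨ ¬w) forces w = False.
  (¬s ∨ ¬u ∨ w) forces s = False.
  clause (s ∨ ¬u ∨ w) is falsified — backtrack.
So m = False.
  then (m ∨ p) forces p = True.
Set e = True.
  then (¬e ∨ ¬p ∨ s) forces s = True.
  then (¬s ∨ ¬u ∨ w) forces w = True.
All clauses satisfied.

m: False, e: True, s: True, b: False, p: True, u: True, w: True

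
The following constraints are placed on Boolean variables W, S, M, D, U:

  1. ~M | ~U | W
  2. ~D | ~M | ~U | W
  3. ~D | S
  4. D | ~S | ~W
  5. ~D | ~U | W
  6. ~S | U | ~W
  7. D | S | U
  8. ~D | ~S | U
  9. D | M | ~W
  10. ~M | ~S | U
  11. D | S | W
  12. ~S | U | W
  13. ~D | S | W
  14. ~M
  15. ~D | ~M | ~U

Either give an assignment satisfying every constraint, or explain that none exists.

W: True; S: True; M: False; D: True; U: True

Unit clause (~M) forces M = False.
Set W = True.
  then (D | M | ~W) forces D = True.
  then (~D | S) forces S = True.
  then (~S | U | ~W) forces U = True.
All clauses satisfied.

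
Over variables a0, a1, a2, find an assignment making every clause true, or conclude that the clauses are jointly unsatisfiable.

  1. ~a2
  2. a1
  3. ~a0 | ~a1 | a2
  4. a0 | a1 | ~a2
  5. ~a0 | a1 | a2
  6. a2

Unsatisfiable — no assignment works.

Case a2 = True:
  Clause (~a2) is falsified — contradiction.
Case a2 = False:
  Clause (a2) is falsified — contradiction.
Both cases fail, so the formula is unsatisfiable.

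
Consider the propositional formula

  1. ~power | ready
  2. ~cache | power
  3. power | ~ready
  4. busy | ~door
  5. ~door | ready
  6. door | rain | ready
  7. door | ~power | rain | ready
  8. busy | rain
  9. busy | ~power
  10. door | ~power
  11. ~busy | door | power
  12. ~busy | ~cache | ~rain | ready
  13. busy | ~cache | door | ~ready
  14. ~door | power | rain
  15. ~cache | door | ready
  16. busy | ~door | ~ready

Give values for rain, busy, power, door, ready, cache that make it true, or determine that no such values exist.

rain: False, busy: True, power: True, door: True, ready: True, cache: False

Set rain = False.
  then (busy | rain) forces busy = True.
Set power = True.
  then (~power | ready) forces ready = True.
  then (door | ~power) forces door = True.
Set cache = False.
All clauses satisfied.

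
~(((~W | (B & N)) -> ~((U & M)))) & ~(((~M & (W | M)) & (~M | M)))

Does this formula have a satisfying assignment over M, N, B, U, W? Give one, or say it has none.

M = True; N = True; B = True; U = True; W = False

  ~(((~W | (B & N)) -> ~((U & M)))) = True
    (~W | (B & N)) -> ~((U & M)) = False
      ~W | (B & N) = True
        ~W = True
        B & N = True
      ~((U & M)) = False
        U & M = True
  ~(((~M & (W | M)) & (~M | M))) = True
    (~M & (W | M)) & (~M | M) = False
      ~M & (W | M) = False
        ~M = False
        W | M = True
      ~M | M = True
        ~M = False
Both conjuncts True, so the formula holds.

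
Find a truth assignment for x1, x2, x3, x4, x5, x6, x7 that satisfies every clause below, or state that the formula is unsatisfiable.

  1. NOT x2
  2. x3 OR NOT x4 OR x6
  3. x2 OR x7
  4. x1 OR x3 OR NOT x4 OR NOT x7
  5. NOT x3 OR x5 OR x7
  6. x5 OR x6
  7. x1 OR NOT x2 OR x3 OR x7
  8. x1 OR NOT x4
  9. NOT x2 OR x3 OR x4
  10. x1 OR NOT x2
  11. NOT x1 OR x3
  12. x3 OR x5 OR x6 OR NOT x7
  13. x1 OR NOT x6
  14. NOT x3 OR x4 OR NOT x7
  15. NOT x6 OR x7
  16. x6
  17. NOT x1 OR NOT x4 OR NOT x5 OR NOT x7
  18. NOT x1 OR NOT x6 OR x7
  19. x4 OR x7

x1 = True, x2 = False, x3 = True, x4 = True, x5 = False, x6 = True, x7 = True

Unit clause (NOT x2) forces x2 = False.
In (x2 OR x7) only x7 is left, so x7 = True.
Unit clause (x6) forces x6 = True.
In (x1 OR NOT x6) only x1 is left, so x1 = True.
In (NOT x1 OR x3) only x3 is left, so x3 = True.
In (NOT x3 OR x4 OR NOT x7) only x4 is left, so x4 = True.
In (NOT x1 OR NOT x4 OR NOT x5 OR NOT x7) only NOT x5 is left, so x5 = False.
All clauses satisfied.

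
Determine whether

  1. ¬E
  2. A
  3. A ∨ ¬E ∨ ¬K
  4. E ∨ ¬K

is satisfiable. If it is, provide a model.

Unit clause (¬E) forces E = False.
Unit clause (A) forces A = True.
In (E ∨ ¬K) only ¬K is left, so K = False.
All clauses satisfied.

K = False; E = False; A = True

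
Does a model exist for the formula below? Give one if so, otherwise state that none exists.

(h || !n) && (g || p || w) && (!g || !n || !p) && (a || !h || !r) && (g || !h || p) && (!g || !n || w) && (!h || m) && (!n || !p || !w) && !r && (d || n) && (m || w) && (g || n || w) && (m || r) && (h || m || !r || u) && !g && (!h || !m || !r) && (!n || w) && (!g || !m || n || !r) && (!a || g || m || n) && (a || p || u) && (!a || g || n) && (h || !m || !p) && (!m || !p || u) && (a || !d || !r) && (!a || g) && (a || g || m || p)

p = True, m = True, d = True, a = False, u = True, g = False, r = False, w = True, h = True, n = False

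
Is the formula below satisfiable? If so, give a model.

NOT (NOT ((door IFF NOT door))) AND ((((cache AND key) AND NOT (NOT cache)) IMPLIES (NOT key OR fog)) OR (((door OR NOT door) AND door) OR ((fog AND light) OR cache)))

The conjunct NOT (NOT ((door IFF NOT door))) is unsatisfiable on its own:
  door=F: evaluates to False.
  door=T: evaluates to False.
So the whole conjunction is unsatisfiable.

UNSATISFIABLE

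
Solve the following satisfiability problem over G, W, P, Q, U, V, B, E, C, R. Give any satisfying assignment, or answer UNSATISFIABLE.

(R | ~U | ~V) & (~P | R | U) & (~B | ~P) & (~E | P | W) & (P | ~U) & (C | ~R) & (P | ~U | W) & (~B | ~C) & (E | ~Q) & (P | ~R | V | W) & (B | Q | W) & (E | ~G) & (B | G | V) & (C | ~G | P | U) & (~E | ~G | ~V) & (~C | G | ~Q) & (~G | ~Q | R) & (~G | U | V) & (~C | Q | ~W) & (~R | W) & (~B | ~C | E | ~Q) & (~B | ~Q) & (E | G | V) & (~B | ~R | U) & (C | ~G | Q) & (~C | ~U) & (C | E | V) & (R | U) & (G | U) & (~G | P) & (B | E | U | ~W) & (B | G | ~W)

Unsatisfiable

Case G = True:
  (E | ~G) forces E = True.
  (~E | ~G | ~V) forces V = False.
  (~G | U | V) forces U = True.
  (P | ~U) forces P = True.
  (~B | ~P) forces B = False.
  (~C | ~U) forces C = False.
  (C | ~R) forces R = False.
  (~G | ~Q | R) forces Q = False.
  Clause (C | ~G | Q) is falsified — contradiction.
Case G = False:
  (G | U) forces U = True.
  (P | ~U) forces P = True.
  (~B | ~P) forces B = False.
  (B | G | V) forces V = True.
  (R | ~U | ~V) forces R = True.
  (C | ~R) forces C = True.
  Clause (~C | ~U) is falsified — contradiction.
Both cases fail, so the formula is unsatisfiable.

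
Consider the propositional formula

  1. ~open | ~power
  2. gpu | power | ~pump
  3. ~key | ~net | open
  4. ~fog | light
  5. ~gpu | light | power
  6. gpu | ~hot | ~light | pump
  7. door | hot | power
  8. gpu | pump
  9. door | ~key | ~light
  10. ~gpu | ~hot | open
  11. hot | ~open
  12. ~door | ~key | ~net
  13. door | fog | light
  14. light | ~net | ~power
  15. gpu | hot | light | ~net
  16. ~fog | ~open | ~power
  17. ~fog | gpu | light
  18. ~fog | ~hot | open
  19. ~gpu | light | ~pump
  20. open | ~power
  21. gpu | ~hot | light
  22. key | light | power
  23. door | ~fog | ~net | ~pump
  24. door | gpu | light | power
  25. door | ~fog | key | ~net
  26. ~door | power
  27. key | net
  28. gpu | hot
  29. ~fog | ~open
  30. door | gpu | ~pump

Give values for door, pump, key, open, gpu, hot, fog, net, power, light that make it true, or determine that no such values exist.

door: False, pump: True, key: False, open: True, gpu: True, hot: True, fog: False, net: True, power: False, light: True

Try door = True:
  (~door | power) forces power = True.
  (~open | ~power) forces open = False.
  clause (open | ~power) is falsified — backtrack.
So door = False.
Set pump = True.
  then (door | gpu | ~pump) forces gpu = True.
  then (~gpu | light | ~pump) forces light = True.
  then (door | ~key | ~light) forces key = False.
  then (key | net) forces net = True.
  then (door | ~fog | ~net | ~pump) forces fog = False.
Set open = True.
  then (~open | ~power) forces power = False.
  then (door | hot | power) forces hot = True.
All clauses satisfied.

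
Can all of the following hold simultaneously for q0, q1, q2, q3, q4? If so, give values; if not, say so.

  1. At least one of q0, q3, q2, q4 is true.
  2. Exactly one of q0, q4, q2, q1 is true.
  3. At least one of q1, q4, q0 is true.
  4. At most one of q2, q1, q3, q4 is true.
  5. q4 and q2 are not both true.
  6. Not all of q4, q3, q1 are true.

q0 = False, q1 = False, q2 = False, q3 = False, q4 = True

  (1) {q0, q3, q2, q4}: 1 true — at least one ✓
  (2) {q0, q4, q2, q1}: 1 true — exactly one ✓
  (3) {q1, q4, q0}: 1 true — at least one ✓
  (4) {q2, q1, q3, q4}: 1 true — at most one ✓
  (5) q4=T, q2=F — not both ✓
  (6) {q4, q3, q1}: 1/3 true — not all ✓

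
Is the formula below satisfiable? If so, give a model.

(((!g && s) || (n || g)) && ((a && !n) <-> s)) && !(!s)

s = True, n = False, g = True, a = True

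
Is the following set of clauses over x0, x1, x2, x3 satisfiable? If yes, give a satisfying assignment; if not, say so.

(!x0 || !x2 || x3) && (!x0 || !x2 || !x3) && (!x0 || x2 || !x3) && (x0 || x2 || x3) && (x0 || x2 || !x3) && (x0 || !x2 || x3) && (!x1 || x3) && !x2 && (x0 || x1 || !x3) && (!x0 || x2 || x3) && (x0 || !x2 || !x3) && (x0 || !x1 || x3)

Case x0 = True:
  (!x2) forces x2 = False.
  (!x0 || x2 || !x3) forces x3 = False.
  Clause (!x0 || x2 || x3) is falsified — contradiction.
Case x0 = False:
  (!x2) forces x2 = False.
  (x0 || x2 || x3) forces x3 = True.
  Clause (x0 || x2 || !x3) is falsified — contradiction.
Both cases fail, so the formula is unsatisfiable.

The formula is unsatisfiable.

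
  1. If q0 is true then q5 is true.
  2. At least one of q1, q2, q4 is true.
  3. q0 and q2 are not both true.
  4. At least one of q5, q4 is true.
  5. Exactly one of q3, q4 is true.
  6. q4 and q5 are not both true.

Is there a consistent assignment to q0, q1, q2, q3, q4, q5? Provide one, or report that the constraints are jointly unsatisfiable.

q0 = False; q1 = True; q2 = False; q3 = False; q4 = True; q5 = False

  (1) q0=F ⇒ q5: vacuous ✓
  (2) {q1, q2, q4}: 2 true — at least one ✓
  (3) q0=F, q2=F — not both ✓
  (4) {q5, q4}: 1 true — at least one ✓
  (5) {q3, q4}: 1 true — exactly one ✓
  (6) q4=T, q5=F — not both ✓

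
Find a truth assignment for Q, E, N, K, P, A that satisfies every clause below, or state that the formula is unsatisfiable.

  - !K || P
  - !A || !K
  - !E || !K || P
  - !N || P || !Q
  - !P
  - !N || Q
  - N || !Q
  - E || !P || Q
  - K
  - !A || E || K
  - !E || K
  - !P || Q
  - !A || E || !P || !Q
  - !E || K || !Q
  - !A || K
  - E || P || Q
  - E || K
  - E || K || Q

No satisfying assignment exists.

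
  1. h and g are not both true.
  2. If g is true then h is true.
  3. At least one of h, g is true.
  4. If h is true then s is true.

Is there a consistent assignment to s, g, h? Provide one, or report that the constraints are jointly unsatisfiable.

s = True; g = False; h = True

  (1) h=T, g=F — not both ✓
  (2) g=F ⇒ h: vacuous ✓
  (3) {h, g}: 1 true — at least one ✓
  (4) h=T ⇒ s: T ✓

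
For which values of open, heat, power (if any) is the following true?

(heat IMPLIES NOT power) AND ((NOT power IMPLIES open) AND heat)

open = True; heat = True; power = False

  heat IMPLIES NOT power = True
    NOT power = True
  (NOT power IMPLIES open) AND heat = True
    NOT power IMPLIES open = True
      NOT power = True
Both conjuncts True, so the formula holds.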